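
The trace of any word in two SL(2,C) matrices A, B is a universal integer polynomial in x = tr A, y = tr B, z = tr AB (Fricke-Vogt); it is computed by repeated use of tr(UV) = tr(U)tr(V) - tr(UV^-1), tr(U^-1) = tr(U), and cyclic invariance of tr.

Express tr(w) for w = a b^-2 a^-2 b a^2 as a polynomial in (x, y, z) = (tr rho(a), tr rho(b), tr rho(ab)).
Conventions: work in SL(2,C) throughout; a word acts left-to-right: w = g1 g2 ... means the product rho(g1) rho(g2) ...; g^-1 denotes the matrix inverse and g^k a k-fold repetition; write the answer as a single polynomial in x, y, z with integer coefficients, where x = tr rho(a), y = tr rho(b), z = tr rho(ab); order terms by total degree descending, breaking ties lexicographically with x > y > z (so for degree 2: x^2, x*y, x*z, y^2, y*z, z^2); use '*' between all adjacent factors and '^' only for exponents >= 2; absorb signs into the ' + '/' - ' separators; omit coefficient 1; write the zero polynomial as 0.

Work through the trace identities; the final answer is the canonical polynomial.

trace(b a^2) = trace(a)*trace(b a) - trace(b) = x*z - y
and trace(a^3 b) = trace(a)*trace(a b a) - trace(a b) = x^2*z - x*y - z
trace(a^2) = trace(a)*trace(a) - trace(1) = x^2 - 2
next, trace(a^3) = trace(a)*trace(a^2) - trace(a) = x^3 - 3*x
next, trace(b a^3 b) = trace(b)*trace(a^3 b) - trace(a^3) = x^2*y*z - x^3 - x*y^2 - y*z + 3*x
trace(b a b a) = trace(a b)*trace(a b) - trace(1)   [split at repeated a] = z^2 - 2
trace(b a b) = trace(b)*trace(a b) - trace(a) = y*z - x
trace(a b a b a) = trace(a)*trace(b a b a) - trace(b a b) = x*z^2 - y*z - x
next, trace(b a^3 b a) = trace(a)*trace(a b a b a) - trace(a b a b) = x^2*z^2 - x*y*z - x^2 - z^2 + 2
and trace(a^-1 b a^3 b) = trace(b a^3 b)*trace(a) - trace(b a^3 b a) = x^3*y*z - x^4 - x^2*y^2 - x^2*z^2 + 4*x^2 + z^2 - 2
and trace(b^-1 a^-1 b a^3) = trace(a^-1 b a^3)*trace(b) - trace(a^-1 b a^3 b) = -x^3*y*z + x^4 + x^2*y^2 + x^2*z^2 + x*y*z - 4*x^2 - y^2 - z^2 + 2
trace(a^-1 b a^3 b^-2) = trace(b^-1 a^-1 b a^3)*trace(b) - trace(b^-1 a^-1 b a^3 b) = -x^3*y^2*z + x^4*y + x^2*y^3 + x^2*y*z^2 + x*y^2*z - 4*x^2*y - y^3 - y*z^2 - x*z + 3*y
trace(a^3 b^-1) = trace(a^3)*trace(b) - trace(a^3 b) = x^3*y - x^2*z - 2*x*y + z
trace(a b^-2 a^-2 b a^2) = trace(a^-1 b a^3 b^-2)*trace(a) - trace(a^-1 b a^3 b^-2 a) = -x^4*y^2*z + x^5*y + x^3*y^3 + x^3*y*z^2 + x^2*y^2*z - 5*x^3*y - x*y^3 - x*y*z^2 + 5*x*y - z

-x^4*y^2*z + x^5*y + x^3*y^3 + x^3*y*z^2 + x^2*y^2*z - 5*x^3*y - x*y^3 - x*y*z^2 + 5*x*y - z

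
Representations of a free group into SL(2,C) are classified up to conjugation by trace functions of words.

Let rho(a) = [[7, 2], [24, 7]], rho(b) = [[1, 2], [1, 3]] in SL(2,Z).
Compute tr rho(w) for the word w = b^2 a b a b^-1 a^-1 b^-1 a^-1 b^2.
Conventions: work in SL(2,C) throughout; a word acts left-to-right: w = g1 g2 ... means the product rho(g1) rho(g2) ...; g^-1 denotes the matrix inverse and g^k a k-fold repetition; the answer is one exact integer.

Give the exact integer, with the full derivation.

rho(b) = [[1, 2], [1, 3]]
... * rho(b) = [[1, 2], [1, 3]]  ->  [[3, 8], [4, 11]]
... * rho(a) = [[7, 2], [24, 7]]  ->  [[213, 62], [292, 85]]
... * rho(b) = [[1, 2], [1, 3]]  ->  [[275, 612], [377, 839]]
... * rho(a) = [[7, 2], [24, 7]]  ->  [[16613, 4834], [22775, 6627]]
... * rho(b^-1) = [[3, -2], [-1, 1]]  ->  [[45005, -28392], [61698, -38923]]
... * rho(a^-1) = [[7, -2], [-24, 7]]  ->  [[996443, -288754], [1366038, -395857]]
... * rho(b^-1) = [[3, -2], [-1, 1]]  ->  [[3278083, -2281640], [4493971, -3127933]]
... * rho(a^-1) = [[7, -2], [-24, 7]]  ->  [[77705941, -22527646], [106528189, -30883473]]
... * rho(b) = [[1, 2], [1, 3]]  ->  [[55178295, 87828944], [75644716, 120405959]]
... * rho(b) = [[1, 2], [1, 3]]  ->  [[143007239, 373843422], [196050675, 512507309]]
tr = 143007239 + 512507309 = 655514548

655514548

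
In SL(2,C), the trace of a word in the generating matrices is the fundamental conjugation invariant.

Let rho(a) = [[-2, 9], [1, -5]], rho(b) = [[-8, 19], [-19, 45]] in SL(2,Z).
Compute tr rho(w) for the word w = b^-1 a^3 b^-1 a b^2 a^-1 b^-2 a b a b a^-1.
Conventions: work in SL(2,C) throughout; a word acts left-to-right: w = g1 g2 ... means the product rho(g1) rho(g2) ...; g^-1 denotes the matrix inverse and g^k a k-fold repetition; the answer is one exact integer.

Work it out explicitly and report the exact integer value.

-3724639292518368437

rho(b^-1) = [[45, -19], [19, -8]]
... * rho(a) = [[-2, 9], [1, -5]]  ->  [[-109, 500], [-46, 211]]
... * rho(a) = [[-2, 9], [1, -5]]  ->  [[718, -3481], [303, -1469]]
... * rho(a) = [[-2, 9], [1, -5]]  ->  [[-4917, 23867], [-2075, 10072]]
... * rho(b^-1) = [[45, -19], [19, -8]]  ->  [[232208, -97513], [97993, -41151]]
... * rho(a) = [[-2, 9], [1, -5]]  ->  [[-561929, 2577437], [-237137, 1087692]]
... * rho(b) = [[-8, 19], [-19, 45]]  ->  [[-44475871, 105308014], [-18769052, 44440537]]
... * rho(b) = [[-8, 19], [-19, 45]]  ->  [[-1645045298, 3893819081], [-694217787, 1643212177]]
... * rho(a^-1) = [[-5, -9], [-1, -2]]  ->  [[4331407409, 7017769520], [1827876758, 2961535729]]
... * rho(b^-1) = [[45, -19], [19, -8]]  ->  [[328250954285, -138438896931], [138523632961, -58421944234]]
... * rho(b^-1) = [[45, -19], [19, -8]]  ->  [[12140953901136, -5129256955967], [5123546542799, -2164573472387]]
... * rho(a) = [[-2, 9], [1, -5]]  ->  [[-29411164758239, 134914869890059], [-12411666557985, 56934786247126]]
... * rho(b) = [[-8, 19], [-19, 45]]  ->  [[-2328093209845209, 5512357014646114], [-982467606231514, 2326243716518955]]
... * rho(a) = [[-2, 9], [1, -5]]  ->  [[10168543434336532, -48514623961837451], [4291178928981983, -20473427038678401]]
... * rho(b) = [[-8, 19], [-19, 45]]  ->  [[840429507800219313, -1989955753030291187], [354665682303033755, -839771817089870368]]
... * rho(a^-1) = [[-5, -9], [-1, -2]]  ->  [[-2212191785970805378, -3583954064141391443], [-933556594425298407, -1512447506547563059]]
tr = -2212191785970805378 + -1512447506547563059 = -3724639292518368437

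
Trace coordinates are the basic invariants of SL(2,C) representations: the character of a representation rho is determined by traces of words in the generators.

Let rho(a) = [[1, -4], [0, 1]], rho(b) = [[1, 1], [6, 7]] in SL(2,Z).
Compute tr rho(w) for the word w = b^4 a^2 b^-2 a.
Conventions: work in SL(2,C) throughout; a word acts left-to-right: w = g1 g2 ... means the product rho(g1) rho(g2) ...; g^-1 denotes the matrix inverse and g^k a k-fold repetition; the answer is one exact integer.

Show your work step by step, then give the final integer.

-4571650

rho(b) = [[1, 1], [6, 7]]
... * rho(b) = [[1, 1], [6, 7]]  ->  [[7, 8], [48, 55]]
... * rho(b) = [[1, 1], [6, 7]]  ->  [[55, 63], [378, 433]]
... * rho(b) = [[1, 1], [6, 7]]  ->  [[433, 496], [2976, 3409]]
... * rho(a) = [[1, -4], [0, 1]]  ->  [[433, -1236], [2976, -8495]]
... * rho(a) = [[1, -4], [0, 1]]  ->  [[433, -2968], [2976, -20399]]
... * rho(b^-1) = [[7, -1], [-6, 1]]  ->  [[20839, -3401], [143226, -23375]]
... * rho(b^-1) = [[7, -1], [-6, 1]]  ->  [[166279, -24240], [1142832, -166601]]
... * rho(a) = [[1, -4], [0, 1]]  ->  [[166279, -689356], [1142832, -4737929]]
tr = 166279 + -4737929 = -4571650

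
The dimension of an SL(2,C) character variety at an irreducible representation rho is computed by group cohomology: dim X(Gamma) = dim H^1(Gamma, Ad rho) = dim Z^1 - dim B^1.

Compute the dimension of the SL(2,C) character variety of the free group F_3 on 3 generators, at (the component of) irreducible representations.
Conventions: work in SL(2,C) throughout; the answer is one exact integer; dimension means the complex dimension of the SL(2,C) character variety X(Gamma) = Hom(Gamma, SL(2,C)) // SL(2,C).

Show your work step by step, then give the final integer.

The free group F_3: 3 generators, no relators.
A cocycle picks one sl_2 vector per generator freely, giving dim Z^1 = 3*3 = 9.
dim B^1 = 3: the coboundary map is injective because an irreducible image has centralizer 0 in sl_2.
Therefore dim X = 9 - 3 = 6.

6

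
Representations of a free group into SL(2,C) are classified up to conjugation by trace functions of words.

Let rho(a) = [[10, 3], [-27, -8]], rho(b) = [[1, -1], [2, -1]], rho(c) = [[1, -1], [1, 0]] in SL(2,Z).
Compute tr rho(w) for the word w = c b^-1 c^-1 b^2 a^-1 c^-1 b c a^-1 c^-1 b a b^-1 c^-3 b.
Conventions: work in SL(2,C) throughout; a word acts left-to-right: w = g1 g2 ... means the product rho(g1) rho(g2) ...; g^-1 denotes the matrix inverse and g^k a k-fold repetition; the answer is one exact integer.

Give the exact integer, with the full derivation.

-111721

rho(c) = [[1, -1], [1, 0]]
... * rho(b^-1) = [[-1, 1], [-2, 1]]  ->  [[1, 0], [-1, 1]]
... * rho(c^-1) = [[0, 1], [-1, 1]]  ->  [[0, 1], [-1, 0]]
... * rho(b) = [[1, -1], [2, -1]]  ->  [[2, -1], [-1, 1]]
... * rho(b) = [[1, -1], [2, -1]]  ->  [[0, -1], [1, 0]]
... * rho(a^-1) = [[-8, -3], [27, 10]]  ->  [[-27, -10], [-8, -3]]
... * rho(c^-1) = [[0, 1], [-1, 1]]  ->  [[10, -37], [3, -11]]
... * rho(b) = [[1, -1], [2, -1]]  ->  [[-64, 27], [-19, 8]]
... * rho(c) = [[1, -1], [1, 0]]  ->  [[-37, 64], [-11, 19]]
... * rho(a^-1) = [[-8, -3], [27, 10]]  ->  [[2024, 751], [601, 223]]
... * rho(c^-1) = [[0, 1], [-1, 1]]  ->  [[-751, 2775], [-223, 824]]
... * rho(b) = [[1, -1], [2, -1]]  ->  [[4799, -2024], [1425, -601]]
... * rho(a) = [[10, 3], [-27, -8]]  ->  [[102638, 30589], [30477, 9083]]
... * rho(b^-1) = [[-1, 1], [-2, 1]]  ->  [[-163816, 133227], [-48643, 39560]]
... * rho(c^-1) = [[0, 1], [-1, 1]]  ->  [[-133227, -30589], [-39560, -9083]]
... * rho(c^-1) = [[0, 1], [-1, 1]]  ->  [[30589, -163816], [9083, -48643]]
... * rho(c^-1) = [[0, 1], [-1, 1]]  ->  [[163816, -133227], [48643, -39560]]
... * rho(b) = [[1, -1], [2, -1]]  ->  [[-102638, -30589], [-30477, -9083]]
tr = -102638 + -9083 = -111721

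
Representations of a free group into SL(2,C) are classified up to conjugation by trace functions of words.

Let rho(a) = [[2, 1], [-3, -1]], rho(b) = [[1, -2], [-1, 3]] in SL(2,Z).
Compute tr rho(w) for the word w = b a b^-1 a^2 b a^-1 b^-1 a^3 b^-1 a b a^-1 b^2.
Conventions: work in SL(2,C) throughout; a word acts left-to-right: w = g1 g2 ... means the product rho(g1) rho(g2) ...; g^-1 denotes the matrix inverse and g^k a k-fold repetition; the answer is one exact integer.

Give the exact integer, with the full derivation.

-2926

rho(b) = [[1, -2], [-1, 3]]
... * rho(a) = [[2, 1], [-3, -1]]  ->  [[8, 3], [-11, -4]]
... * rho(b^-1) = [[3, 2], [1, 1]]  ->  [[27, 19], [-37, -26]]
... * rho(a) = [[2, 1], [-3, -1]]  ->  [[-3, 8], [4, -11]]
... * rho(a) = [[2, 1], [-3, -1]]  ->  [[-30, -11], [41, 15]]
... * rho(b) = [[1, -2], [-1, 3]]  ->  [[-19, 27], [26, -37]]
... * rho(a^-1) = [[-1, -1], [3, 2]]  ->  [[100, 73], [-137, -100]]
... * rho(b^-1) = [[3, 2], [1, 1]]  ->  [[373, 273], [-511, -374]]
... * rho(a) = [[2, 1], [-3, -1]]  ->  [[-73, 100], [100, -137]]
... * rho(a) = [[2, 1], [-3, -1]]  ->  [[-446, -173], [611, 237]]
... * rho(a) = [[2, 1], [-3, -1]]  ->  [[-373, -273], [511, 374]]
... * rho(b^-1) = [[3, 2], [1, 1]]  ->  [[-1392, -1019], [1907, 1396]]
... * rho(a) = [[2, 1], [-3, -1]]  ->  [[273, -373], [-374, 511]]
... * rho(b) = [[1, -2], [-1, 3]]  ->  [[646, -1665], [-885, 2281]]
... * rho(a^-1) = [[-1, -1], [3, 2]]  ->  [[-5641, -3976], [7728, 5447]]
... * rho(b) = [[1, -2], [-1, 3]]  ->  [[-1665, -646], [2281, 885]]
... * rho(b) = [[1, -2], [-1, 3]]  ->  [[-1019, 1392], [1396, -1907]]
tr = -1019 + -1907 = -2926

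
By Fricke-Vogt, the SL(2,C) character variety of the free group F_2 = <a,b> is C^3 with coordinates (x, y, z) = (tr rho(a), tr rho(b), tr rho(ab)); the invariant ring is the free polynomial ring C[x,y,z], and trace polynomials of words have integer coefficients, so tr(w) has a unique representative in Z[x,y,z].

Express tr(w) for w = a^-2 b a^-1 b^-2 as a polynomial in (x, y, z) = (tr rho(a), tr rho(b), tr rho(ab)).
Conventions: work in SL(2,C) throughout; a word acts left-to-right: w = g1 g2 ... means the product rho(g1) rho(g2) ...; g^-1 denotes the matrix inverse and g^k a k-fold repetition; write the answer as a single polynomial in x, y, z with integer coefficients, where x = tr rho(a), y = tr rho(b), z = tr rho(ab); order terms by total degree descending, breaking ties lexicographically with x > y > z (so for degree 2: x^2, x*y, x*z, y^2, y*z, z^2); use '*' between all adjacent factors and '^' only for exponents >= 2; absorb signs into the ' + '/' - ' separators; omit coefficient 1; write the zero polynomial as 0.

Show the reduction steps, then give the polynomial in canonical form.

tr(a^-1) = tr(a) = x
tr(a^-1 b) = tr(b) * tr(a) - tr(b a)   [inverse elimination on a] = x*y - z
tr(a^-1 b^-1) = tr(a^-1) * tr(b) - tr(a^-1 b)   [inverse elimination on b] = z
tr(b a b) = tr(b) * tr(a b) - tr(a)   [square of b] = y*z - x
tr(b a b a) = tr(a b) * tr(a b) - tr(1)   [split at a repeated a] = z^2 - 2
tr(a b a^-1 b) = tr(b a b) * tr(a) - tr(b a b a)   [inverse elimination on a] = x*y*z - x^2 - z^2 + 2
tr(a b a^-1 b^-1) = tr(a b a^-1) * tr(b) - tr(a b a^-1 b)   [inverse elimination on b] = -x*y*z + x^2 + y^2 + z^2 - 2
reduce: tr(b a^-1 b^-2 a) = tr(a b a^-1 b^-1) * tr(b) - tr(a b a^-1)   [inverse elimination on b] = -x*y^2*z + x^2*y + y^3 + y*z^2 - 3*y
tr(b a^-1 b^-2 a^-1) = tr(b a^-1 b^-2) * tr(a) - tr(b a^-1 b^-2 a)   [inverse elimination on a] = x*y^2*z - x^2*y - y^3 - y*z^2 + x*z + 3*y
reduce: tr(a^-2 b a^-1 b^-2) = tr(b a^-1 b^-2 a^-1) * tr(a) - tr(b a^-1 b^-2)   [inverse elimination on a] = x^2*y^2*z - x^3*y - x*y^3 - x*y*z^2 + x^2*z + 3*x*y - z

x^2*y^2*z - x^3*y - x*y^3 - x*y*z^2 + x^2*z + 3*x*y - z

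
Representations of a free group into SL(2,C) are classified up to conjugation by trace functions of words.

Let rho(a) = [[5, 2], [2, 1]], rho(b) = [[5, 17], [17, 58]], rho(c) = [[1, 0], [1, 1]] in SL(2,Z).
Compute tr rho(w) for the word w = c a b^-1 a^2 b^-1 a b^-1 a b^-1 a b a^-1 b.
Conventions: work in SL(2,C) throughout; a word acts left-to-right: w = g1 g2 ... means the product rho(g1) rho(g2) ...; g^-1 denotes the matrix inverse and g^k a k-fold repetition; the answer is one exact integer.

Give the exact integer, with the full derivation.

rho(c) = [[1, 0], [1, 1]]
... * rho(a) = [[5, 2], [2, 1]]  ->  [[5, 2], [7, 3]]
... * rho(b^-1) = [[58, -17], [-17, 5]]  ->  [[256, -75], [355, -104]]
... * rho(a) = [[5, 2], [2, 1]]  ->  [[1130, 437], [1567, 606]]
... * rho(a) = [[5, 2], [2, 1]]  ->  [[6524, 2697], [9047, 3740]]
... * rho(b^-1) = [[58, -17], [-17, 5]]  ->  [[332543, -97423], [461146, -135099]]
... * rho(a) = [[5, 2], [2, 1]]  ->  [[1467869, 567663], [2035532, 787193]]
... * rho(b^-1) = [[58, -17], [-17, 5]]  ->  [[75486131, -22115458], [104678575, -30668079]]
... * rho(a) = [[5, 2], [2, 1]]  ->  [[333199739, 128856804], [462056717, 178689071]]
... * rho(b^-1) = [[58, -17], [-17, 5]]  ->  [[17135019194, -5020111543], [23761575379, -6961518834]]
... * rho(a) = [[5, 2], [2, 1]]  ->  [[75634872884, 29249926845], [104884839227, 40561631924]]
... * rho(b) = [[5, 17], [17, 58]]  ->  [[875423120785, 2982288596038], [1213971938843, 4135616918451]]
... * rho(a^-1) = [[1, -2], [-2, 5]]  ->  [[-5089154071291, 13160596738620], [-7057261898059, 18250140714569]]
... * rho(b) = [[5, 17], [17, 58]]  ->  [[198284374200085, 676798991628013], [274966082657378, 938534709177999]]
tr = 198284374200085 + 938534709177999 = 1136819083378084

1136819083378084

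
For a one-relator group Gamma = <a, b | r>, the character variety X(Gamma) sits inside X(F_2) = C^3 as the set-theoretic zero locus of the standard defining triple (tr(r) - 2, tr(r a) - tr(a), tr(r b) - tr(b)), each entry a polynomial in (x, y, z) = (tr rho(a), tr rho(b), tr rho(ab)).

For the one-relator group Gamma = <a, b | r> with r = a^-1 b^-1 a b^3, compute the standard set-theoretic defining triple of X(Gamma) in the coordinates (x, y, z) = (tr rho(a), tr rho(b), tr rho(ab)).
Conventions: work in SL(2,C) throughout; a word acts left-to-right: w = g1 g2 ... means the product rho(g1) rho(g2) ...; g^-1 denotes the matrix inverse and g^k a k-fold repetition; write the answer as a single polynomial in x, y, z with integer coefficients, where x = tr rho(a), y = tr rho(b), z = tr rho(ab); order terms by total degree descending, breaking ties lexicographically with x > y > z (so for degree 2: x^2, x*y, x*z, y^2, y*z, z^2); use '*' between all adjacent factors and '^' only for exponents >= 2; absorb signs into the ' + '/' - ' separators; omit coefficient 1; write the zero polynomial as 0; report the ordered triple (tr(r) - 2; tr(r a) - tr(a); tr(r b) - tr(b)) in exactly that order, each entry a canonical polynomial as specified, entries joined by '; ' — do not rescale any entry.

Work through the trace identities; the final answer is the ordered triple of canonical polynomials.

tr(a b^2) = tr(b) * tr(a b) - tr(a) = y*z - x
reduce: tr(b^2) = tr(b) * tr(b) - tr(1) = y^2 - 2
reduce: tr(b a^2 b) = tr(a) * tr(b^2 a) - tr(b^2) = x*y*z - x^2 - y^2 + 2
tr(b a^2) = tr(a) * tr(b a) - tr(b) = x*z - y
so tr(a b^3 a) = tr(b) * tr(b a^2 b) - tr(b a^2) = x*y^2*z - x^2*y - y^3 - x*z + 3*y
so tr(a b a b) = tr(a b) * tr(a b) - tr(1) = z^2 - 2
tr(a b a b^2) = tr(b) * tr(a b a b) - tr(a b a) = y*z^2 - x*z - y
reduce: tr(a b^3 a b) = tr(b) * tr(a b a b^2) - tr(a b a b) = y^2*z^2 - x*y*z - y^2 - z^2 + 2
reduce: tr(b^-1 a b^3 a) = tr(a b^3 a) * tr(b) - tr(a b^3 a b) = x*y^3*z - x^2*y^2 - y^4 - y^2*z^2 + 4*y^2 + z^2 - 2
tr(a^-1 b^-1 a b^3) = tr(b^-1 a b^3) * tr(a) - tr(b^-1 a b^3 a) = -x*y^3*z + x^2*y^2 + y^4 + y^2*z^2 + x*y*z - x^2 - 4*y^2 - z^2 + 2
so tr(a b^3) = tr(b) * tr(a b^2) - tr(a b) = y^2*z - x*y - z
so tr(a b^4 a) = tr(b) * tr(b a^2 b^2) - tr(b a^2 b) = x*y^3*z - x^2*y^2 - y^4 - 2*x*y*z + x^2 + 4*y^2 - 2
tr(a b^4 a b) = tr(b) * tr(b^2 a b a b) - tr(b^2 a b a) = y^3*z^2 - x*y^2*z - y^3 - 2*y*z^2 + x*z + 3*y
so tr(b^-1 a b^4 a) = tr(a b^4 a) * tr(b) - tr(a b^4 a b) = x*y^4*z - x^2*y^3 - y^5 - y^3*z^2 - x*y^2*z + x^2*y + 5*y^3 + 2*y*z^2 - x*z - 5*y
tr(a^-1 b^-1 a b^4) = tr(b^-1 a b^4) * tr(a) - tr(b^-1 a b^4 a) = -x*y^4*z + x^2*y^3 + y^5 + y^3*z^2 + 2*x*y^2*z - 2*x^2*y - 5*y^3 - 2*y*z^2 + 5*y
assemble the triple (tr(r) - 2; tr(r a) - x; tr(r b) - y)

-x*y^3*z + x^2*y^2 + y^4 + y^2*z^2 + x*y*z - x^2 - 4*y^2 - z^2; y*z - 2*x; -x*y^4*z + x^2*y^3 + y^5 + y^3*z^2 + 2*x*y^2*z - 2*x^2*y - 5*y^3 - 2*y*z^2 + 4*y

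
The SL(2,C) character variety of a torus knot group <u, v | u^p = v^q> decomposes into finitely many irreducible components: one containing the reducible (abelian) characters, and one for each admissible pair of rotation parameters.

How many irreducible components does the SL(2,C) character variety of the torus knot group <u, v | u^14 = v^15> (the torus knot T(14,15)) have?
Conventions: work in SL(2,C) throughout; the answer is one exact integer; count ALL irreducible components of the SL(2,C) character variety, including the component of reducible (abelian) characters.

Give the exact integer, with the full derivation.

92

For T(14,15): irreducibility forces the central element u^14 = v^15 to one of +I, -I.
So on each irreducible component the traces are pinned: tr(u) = 2*cos(pi*alpha/14) with 1 <= alpha <= 13, tr(v) = 2*cos(pi*beta/15) with 1 <= beta <= 14.
Consistency of u^14 = (-1)^alpha I with v^15 = (-1)^beta I forces alpha = beta (mod 2).
Counting: 7 odd alphas x 7 odd betas + 6 even alphas x 7 even betas = 49 + 42 = 91.
That is 91 components of irreducible characters, and with the reducible (abelian) component the total is 92.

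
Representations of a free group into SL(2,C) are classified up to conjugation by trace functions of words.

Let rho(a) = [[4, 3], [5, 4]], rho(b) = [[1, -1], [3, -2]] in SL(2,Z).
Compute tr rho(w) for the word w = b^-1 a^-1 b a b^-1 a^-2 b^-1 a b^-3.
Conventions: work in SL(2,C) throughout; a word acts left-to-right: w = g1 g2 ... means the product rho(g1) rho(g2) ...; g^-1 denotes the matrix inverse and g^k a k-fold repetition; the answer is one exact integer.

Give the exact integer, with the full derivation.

-31240

rho(b^-1) = [[-2, 1], [-3, 1]]
... * rho(a^-1) = [[4, -3], [-5, 4]]  ->  [[-13, 10], [-17, 13]]
... * rho(b) = [[1, -1], [3, -2]]  ->  [[17, -7], [22, -9]]
... * rho(a) = [[4, 3], [5, 4]]  ->  [[33, 23], [43, 30]]
... * rho(b^-1) = [[-2, 1], [-3, 1]]  ->  [[-135, 56], [-176, 73]]
... * rho(a^-1) = [[4, -3], [-5, 4]]  ->  [[-820, 629], [-1069, 820]]
... * rho(a^-1) = [[4, -3], [-5, 4]]  ->  [[-6425, 4976], [-8376, 6487]]
... * rho(b^-1) = [[-2, 1], [-3, 1]]  ->  [[-2078, -1449], [-2709, -1889]]
... * rho(a) = [[4, 3], [5, 4]]  ->  [[-15557, -12030], [-20281, -15683]]
... * rho(b^-1) = [[-2, 1], [-3, 1]]  ->  [[67204, -27587], [87611, -35964]]
... * rho(b^-1) = [[-2, 1], [-3, 1]]  ->  [[-51647, 39617], [-67330, 51647]]
... * rho(b^-1) = [[-2, 1], [-3, 1]]  ->  [[-15557, -12030], [-20281, -15683]]
tr = -15557 + -15683 = -31240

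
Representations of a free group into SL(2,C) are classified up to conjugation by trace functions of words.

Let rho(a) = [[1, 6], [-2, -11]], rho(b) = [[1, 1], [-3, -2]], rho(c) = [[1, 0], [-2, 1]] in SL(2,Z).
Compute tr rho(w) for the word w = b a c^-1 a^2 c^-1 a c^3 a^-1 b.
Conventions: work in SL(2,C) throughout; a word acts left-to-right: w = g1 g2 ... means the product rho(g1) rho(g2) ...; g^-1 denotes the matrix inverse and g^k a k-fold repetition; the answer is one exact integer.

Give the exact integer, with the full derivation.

rho(b) = [[1, 1], [-3, -2]]
... * rho(a) = [[1, 6], [-2, -11]]  ->  [[-1, -5], [1, 4]]
... * rho(c^-1) = [[1, 0], [2, 1]]  ->  [[-11, -5], [9, 4]]
... * rho(a) = [[1, 6], [-2, -11]]  ->  [[-1, -11], [1, 10]]
... * rho(a) = [[1, 6], [-2, -11]]  ->  [[21, 115], [-19, -104]]
... * rho(c^-1) = [[1, 0], [2, 1]]  ->  [[251, 115], [-227, -104]]
... * rho(a) = [[1, 6], [-2, -11]]  ->  [[21, 241], [-19, -218]]
... * rho(c) = [[1, 0], [-2, 1]]  ->  [[-461, 241], [417, -218]]
... * rho(c) = [[1, 0], [-2, 1]]  ->  [[-943, 241], [853, -218]]
... * rho(c) = [[1, 0], [-2, 1]]  ->  [[-1425, 241], [1289, -218]]
... * rho(a^-1) = [[-11, -6], [2, 1]]  ->  [[16157, 8791], [-14615, -7952]]
... * rho(b) = [[1, 1], [-3, -2]]  ->  [[-10216, -1425], [9241, 1289]]
tr = -10216 + 1289 = -8927

-8927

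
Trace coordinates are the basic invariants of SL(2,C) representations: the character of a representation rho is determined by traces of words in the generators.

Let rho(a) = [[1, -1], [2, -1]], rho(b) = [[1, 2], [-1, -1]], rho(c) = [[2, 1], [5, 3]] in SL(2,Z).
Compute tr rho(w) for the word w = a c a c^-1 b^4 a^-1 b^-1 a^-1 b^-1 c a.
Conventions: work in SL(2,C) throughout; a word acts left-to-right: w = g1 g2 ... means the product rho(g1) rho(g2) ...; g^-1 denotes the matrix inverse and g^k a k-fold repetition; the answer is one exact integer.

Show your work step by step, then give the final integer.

rho(a) = [[1, -1], [2, -1]]
... * rho(c) = [[2, 1], [5, 3]]  ->  [[-3, -2], [-1, -1]]
... * rho(a) = [[1, -1], [2, -1]]  ->  [[-7, 5], [-3, 2]]
... * rho(c^-1) = [[3, -1], [-5, 2]]  ->  [[-46, 17], [-19, 7]]
... * rho(b) = [[1, 2], [-1, -1]]  ->  [[-63, -109], [-26, -45]]
... * rho(b) = [[1, 2], [-1, -1]]  ->  [[46, -17], [19, -7]]
... * rho(b) = [[1, 2], [-1, -1]]  ->  [[63, 109], [26, 45]]
... * rho(b) = [[1, 2], [-1, -1]]  ->  [[-46, 17], [-19, 7]]
... * rho(a^-1) = [[-1, 1], [-2, 1]]  ->  [[12, -29], [5, -12]]
... * rho(b^-1) = [[-1, -2], [1, 1]]  ->  [[-41, -53], [-17, -22]]
... * rho(a^-1) = [[-1, 1], [-2, 1]]  ->  [[147, -94], [61, -39]]
... * rho(b^-1) = [[-1, -2], [1, 1]]  ->  [[-241, -388], [-100, -161]]
... * rho(c) = [[2, 1], [5, 3]]  ->  [[-2422, -1405], [-1005, -583]]
... * rho(a) = [[1, -1], [2, -1]]  ->  [[-5232, 3827], [-2171, 1588]]
tr = -5232 + 1588 = -3644

-3644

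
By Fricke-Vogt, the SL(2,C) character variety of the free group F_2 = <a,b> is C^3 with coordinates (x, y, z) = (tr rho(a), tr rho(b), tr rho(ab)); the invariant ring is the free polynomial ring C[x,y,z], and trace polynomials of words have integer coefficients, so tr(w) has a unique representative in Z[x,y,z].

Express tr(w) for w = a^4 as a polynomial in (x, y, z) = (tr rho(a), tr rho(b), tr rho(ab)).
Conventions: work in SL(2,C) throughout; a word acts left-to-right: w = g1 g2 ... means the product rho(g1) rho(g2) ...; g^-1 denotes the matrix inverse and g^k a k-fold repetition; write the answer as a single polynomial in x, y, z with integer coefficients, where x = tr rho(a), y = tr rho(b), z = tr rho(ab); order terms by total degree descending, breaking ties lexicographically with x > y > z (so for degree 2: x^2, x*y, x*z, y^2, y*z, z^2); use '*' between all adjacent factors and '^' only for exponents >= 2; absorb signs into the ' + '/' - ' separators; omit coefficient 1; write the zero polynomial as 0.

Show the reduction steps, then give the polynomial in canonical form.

x^4 - 4*x^2 + 2

trace(a^2) = trace(a) trace(a) - trace(1)   [square of a] = x^2 - 2
use: trace(a^3) = trace(a) trace(a^2) - trace(a)   [square of a] = x^3 - 3*x
trace(a^4) = trace(a) trace(a^3) - trace(a^2)   [square of a] = x^4 - 4*x^2 + 2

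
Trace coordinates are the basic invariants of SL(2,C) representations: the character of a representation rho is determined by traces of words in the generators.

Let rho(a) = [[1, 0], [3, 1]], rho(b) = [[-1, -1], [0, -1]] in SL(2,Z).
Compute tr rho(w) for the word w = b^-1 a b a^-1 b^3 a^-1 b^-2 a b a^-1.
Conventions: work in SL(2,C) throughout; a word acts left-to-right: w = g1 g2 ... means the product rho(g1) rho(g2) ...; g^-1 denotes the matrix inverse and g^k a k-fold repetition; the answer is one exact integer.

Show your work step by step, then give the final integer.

rho(b^-1) = [[-1, 1], [0, -1]]
... * rho(a) = [[1, 0], [3, 1]]  ->  [[2, 1], [-3, -1]]
... * rho(b) = [[-1, -1], [0, -1]]  ->  [[-2, -3], [3, 4]]
... * rho(a^-1) = [[1, 0], [-3, 1]]  ->  [[7, -3], [-9, 4]]
... * rho(b) = [[-1, -1], [0, -1]]  ->  [[-7, -4], [9, 5]]
... * rho(b) = [[-1, -1], [0, -1]]  ->  [[7, 11], [-9, -14]]
... * rho(b) = [[-1, -1], [0, -1]]  ->  [[-7, -18], [9, 23]]
... * rho(a^-1) = [[1, 0], [-3, 1]]  ->  [[47, -18], [-60, 23]]
... * rho(b^-1) = [[-1, 1], [0, -1]]  ->  [[-47, 65], [60, -83]]
... * rho(b^-1) = [[-1, 1], [0, -1]]  ->  [[47, -112], [-60, 143]]
... * rho(a) = [[1, 0], [3, 1]]  ->  [[-289, -112], [369, 143]]
... * rho(b) = [[-1, -1], [0, -1]]  ->  [[289, 401], [-369, -512]]
... * rho(a^-1) = [[1, 0], [-3, 1]]  ->  [[-914, 401], [1167, -512]]
tr = -914 + -512 = -1426

-1426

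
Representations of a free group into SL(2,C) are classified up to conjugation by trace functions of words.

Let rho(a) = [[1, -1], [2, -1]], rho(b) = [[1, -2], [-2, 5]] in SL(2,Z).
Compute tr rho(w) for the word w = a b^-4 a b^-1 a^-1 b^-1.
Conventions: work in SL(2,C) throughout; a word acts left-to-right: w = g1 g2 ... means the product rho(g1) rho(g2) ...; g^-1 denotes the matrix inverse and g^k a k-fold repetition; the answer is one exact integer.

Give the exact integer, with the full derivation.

rho(a) = [[1, -1], [2, -1]]
... * rho(b^-1) = [[5, 2], [2, 1]]  ->  [[3, 1], [8, 3]]
... * rho(b^-1) = [[5, 2], [2, 1]]  ->  [[17, 7], [46, 19]]
... * rho(b^-1) = [[5, 2], [2, 1]]  ->  [[99, 41], [268, 111]]
... * rho(b^-1) = [[5, 2], [2, 1]]  ->  [[577, 239], [1562, 647]]
... * rho(a) = [[1, -1], [2, -1]]  ->  [[1055, -816], [2856, -2209]]
... * rho(b^-1) = [[5, 2], [2, 1]]  ->  [[3643, 1294], [9862, 3503]]
... * rho(a^-1) = [[-1, 1], [-2, 1]]  ->  [[-6231, 4937], [-16868, 13365]]
... * rho(b^-1) = [[5, 2], [2, 1]]  ->  [[-21281, -7525], [-57610, -20371]]
tr = -21281 + -20371 = -41652

-41652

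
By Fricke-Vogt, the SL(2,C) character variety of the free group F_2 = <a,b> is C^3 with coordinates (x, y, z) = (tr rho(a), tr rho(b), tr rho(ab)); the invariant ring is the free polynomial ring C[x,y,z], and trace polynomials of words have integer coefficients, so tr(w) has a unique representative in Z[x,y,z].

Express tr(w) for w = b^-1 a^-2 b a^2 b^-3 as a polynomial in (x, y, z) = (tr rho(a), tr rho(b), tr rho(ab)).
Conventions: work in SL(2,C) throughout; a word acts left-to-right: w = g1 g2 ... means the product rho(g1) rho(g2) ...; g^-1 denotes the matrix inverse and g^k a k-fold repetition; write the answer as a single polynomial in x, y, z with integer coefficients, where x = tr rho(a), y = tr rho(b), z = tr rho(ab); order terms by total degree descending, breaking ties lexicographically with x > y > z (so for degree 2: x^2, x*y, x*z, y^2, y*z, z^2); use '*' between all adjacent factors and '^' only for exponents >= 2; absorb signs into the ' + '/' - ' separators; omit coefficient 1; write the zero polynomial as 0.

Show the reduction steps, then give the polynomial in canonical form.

-x^3*y^4*z + x^4*y^3 + x^2*y^5 + x^2*y^3*z^2 + 2*x^3*y^2*z - 2*x^4*y - 6*x^2*y^3 - 2*x^2*y*z^2 + 8*x^2*y + y^3 - 3*y

tr(a^2) = tr(a) * tr(a) - tr(1) = x^2 - 2
tr(a^2 b) = tr(a) * tr(b a) - tr(b) = x*z - y
tr(a^2 b^-1) = tr(a^2) * tr(b) - tr(a^2 b) = x^2*y - x*z - y
tr(a^2 b^-2) = tr(a^2 b^-1) * tr(b) - tr(a^2) = x^2*y^2 - x*y*z - x^2 - y^2 + 2
tr(a b a^2) = tr(a) * tr(b a^2) - tr(b a) = x^2*z - x*y - z
tr(b a b a) = tr(b a) * tr(b a) - tr(1)   [split at repeated b] = z^2 - 2
tr(b a b) = tr(b) * tr(a b) - tr(a) = y*z - x
tr(a b a^2 b) = tr(a) * tr(b a b a) - tr(b a b) = x*z^2 - y*z - x
tr(a b a^2 b^-1) = tr(a b a^2) * tr(b) - tr(a b a^2 b) = x^2*y*z - x*y^2 - x*z^2 + x
tr(a b a^2 b^-2) = tr(a b a^2 b^-1) * tr(b) - tr(a b a^2) = x^2*y^2*z - x*y^3 - x*y*z^2 - x^2*z + 2*x*y + z
tr(b a^2 b^-3 a) = tr(a b a^2 b^-2) * tr(b) - tr(a b a^2 b^-1) = x^2*y^3*z - x*y^4 - x*y^2*z^2 - 2*x^2*y*z + 3*x*y^2 + x*z^2 + y*z - x
tr(b a^2 b^-3 a^-1) = tr(b a^2 b^-3) * tr(a) - tr(b a^2 b^-3 a) = -x^2*y^3*z + x^3*y^2 + x*y^4 + x*y^2*z^2 + x^2*y*z - x^3 - 4*x*y^2 - x*z^2 - y*z + 3*x
tr(b^-1 a^-2 b a^2 b^-2) = tr(b a^2 b^-3 a^-1) * tr(a) - tr(b a^2 b^-3) = -x^3*y^3*z + x^4*y^2 + x^2*y^4 + x^2*y^2*z^2 + x^3*y*z - x^4 - 5*x^2*y^2 - x^2*z^2 + 4*x^2 + y^2 - 2
tr(a^-1 b a^2 b^-1) = tr(b a^2 b^-1) * tr(a) - tr(b a^2 b^-1 a) = -x^2*y*z + x^3 + x*y^2 + x*z^2 - 3*x
tr(b a^2 b^-2 a^-1) = tr(a^-1 b a^2 b^-1) * tr(b) - tr(a^-1 b a^2) = -x^2*y^2*z + x^3*y + x*y^3 + x*y*z^2 - 3*x*y - z
tr(b^-1 a^-2 b a^2 b^-1) = tr(b a^2 b^-2 a^-1) * tr(a) - tr(b a^2 b^-2) = -x^3*y^2*z + x^4*y + x^2*y^3 + x^2*y*z^2 - 4*x^2*y + y
tr(b^-1 a^-2 b a^2 b^-3) = tr(b^-1 a^-2 b a^2 b^-2) * tr(b) - tr(b^-1 a^-2 b a^2 b^-1) = -x^3*y^4*z + x^4*y^3 + x^2*y^5 + x^2*y^3*z^2 + 2*x^3*y^2*z - 2*x^4*y - 6*x^2*y^3 - 2*x^2*y*z^2 + 8*x^2*y + y^3 - 3*y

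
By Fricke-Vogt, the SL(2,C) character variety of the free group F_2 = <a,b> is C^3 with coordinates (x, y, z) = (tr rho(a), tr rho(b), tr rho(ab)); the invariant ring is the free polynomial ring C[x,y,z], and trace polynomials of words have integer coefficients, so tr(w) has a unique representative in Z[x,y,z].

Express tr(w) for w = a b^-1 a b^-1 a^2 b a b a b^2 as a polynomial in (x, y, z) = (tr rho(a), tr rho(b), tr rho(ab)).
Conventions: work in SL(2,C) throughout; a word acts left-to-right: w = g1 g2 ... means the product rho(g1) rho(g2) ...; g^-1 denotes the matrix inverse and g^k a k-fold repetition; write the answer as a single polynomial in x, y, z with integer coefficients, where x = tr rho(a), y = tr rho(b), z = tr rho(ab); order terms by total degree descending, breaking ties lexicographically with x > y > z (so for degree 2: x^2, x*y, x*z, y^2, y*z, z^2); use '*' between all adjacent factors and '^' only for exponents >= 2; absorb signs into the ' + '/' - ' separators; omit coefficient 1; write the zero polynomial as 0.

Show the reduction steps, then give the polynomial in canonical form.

trace(a b a b) = trace(a b) trace(a b) - trace(1)  (split on a) = z^2 - 2
trace(b a b a b a) = trace(a b) trace(a b a b) - trace(a^-1 b^-1)  (split on a) = z^3 - 3*z
trace(a b a) = trace(a) trace(b a) - trace(b)  (reduce the a square) = x*z - y
use: trace(b a b a b) = trace(b) trace(a b a b) - trace(a b a)  (reduce the b square) = y*z^2 - x*z - y
use: trace(a b a b a b a) = trace(a) trace(b a b a b a) - trace(b a b a b)  (reduce the a square) = x*z^3 - y*z^2 - 2*x*z + y
use: trace(a^3 b a b a b) = trace(a) trace(a b a b a b a) - trace(a b a b a b)  (reduce the a square) = x^2*z^3 - x*y*z^2 - 2*x^2*z - z^3 + x*y + 3*z
trace(b a b) = trace(b) trace(a b) - trace(a)  (reduce the b square) = y*z - x
apply: trace(a b a b a) = trace(a) trace(b a b a) - trace(b a b)  (reduce the a square) = x*z^2 - y*z - x
use: trace(a^2 b a b a) = trace(a) trace(a b a b a) - trace(a b a b)  (reduce the a square) = x^2*z^2 - x*y*z - x^2 - z^2 + 2
apply: trace(a^3 b a b a) = trace(a) trace(a^2 b a b a) - trace(a^2 b a b)  (reduce the a square) = x^3*z^2 - x^2*y*z - x^3 - 2*x*z^2 + y*z + 3*x
use: trace(a b a b a b^2 a^2) = trace(b) trace(a^3 b a b a b) - trace(a^3 b a b a)  (reduce the b square) = x^2*y*z^3 - x^3*z^2 - x*y^2*z^2 - x^2*y*z - y*z^3 + x^3 + x*y^2 + 2*x*z^2 + 2*y*z - 3*x
trace(b a b a b^2 a) = trace(b) trace(a b a b a b) - trace(a b a b a)  (reduce the b square) = y*z^3 - x*z^2 - 2*y*z + x
apply: trace(b a b a b^2) = trace(b) trace(b a b a b) - trace(b a b a)  (reduce the b square) = y^2*z^2 - x*y*z - y^2 - z^2 + 2
trace(a b a b a b^2 a) = trace(a) trace(b a b a b^2 a) - trace(b a b a b^2)  (reduce the a square) = x*y*z^3 - x^2*z^2 - y^2*z^2 - x*y*z + x^2 + y^2 + z^2 - 2
use: trace(a^2 b a b a b^2 a^2) = trace(a) trace(a b a b a b^2 a^2) - trace(a b a b a b^2 a)  (reduce the a square) = x^3*y*z^3 - x^4*z^2 - x^2*y^2*z^2 - x^3*y*z - 2*x*y*z^3 + x^4 + x^2*y^2 + 3*x^2*z^2 + y^2*z^2 + 3*x*y*z - 4*x^2 - y^2 - z^2 + 2
use: trace(b a b a b a b a) = trace(a b) trace(a b a b a b) - trace(a^-1 b^-1 a^-1 b^-1)  (split on a) = z^4 - 4*z^2 + 2
use: trace(b a b a b a^2 b a) = trace(a) trace(b a b a b a b a) - trace(b a b a b a b)  (reduce the a square) = x*z^4 - y*z^3 - 3*x*z^2 + 2*y*z + x
use: trace(b a b a b a^2 b) = trace(b) trace(a b a b a^2 b) - trace(a b a b a^2)  (reduce the b square) = x*y*z^3 - x^2*z^2 - y^2*z^2 - x*y*z + x^2 + y^2 + z^2 - 2
use: trace(a^2 b a^2 b a b a b) = trace(a) trace(b a b a b a^2 b a) - trace(b a b a b a^2 b)  (reduce the a square) = x^2*z^4 - 2*x*y*z^3 - 2*x^2*z^2 + y^2*z^2 + 3*x*y*z - y^2 - z^2 + 2
trace(b^2 a b) = trace(b) trace(b a b) - trace(b a)  (reduce the b square) = y^2*z - x*y - z
trace(b a b a^2 b) = trace(a) trace(b^2 a b a) - trace(b^2 a b)  (reduce the a square) = x*y*z^2 - x^2*z - y^2*z + z
use: trace(a b a^2 b a b a) = trace(a) trace(b a b a^2 b a) - trace(b a b a^2 b)  (reduce the a square) = x^2*z^3 - 2*x*y*z^2 - x^2*z + y^2*z + x*y - z
trace(a^2 b a^2 b a b a) = trace(a) trace(a b a^2 b a b a) - trace(a b a^2 b a b)  (reduce the a square) = x^3*z^3 - 2*x^2*y*z^2 - x^3*z + x*y^2*z - x*z^3 + x^2*y + y*z^2 + x*z - y
trace(a^2 b a b a b^2 a^2 b) = trace(b) trace(a^2 b a^2 b a b a b) - trace(a^2 b a^2 b a b a)  (reduce the b square) = x^2*y*z^4 - x^3*z^3 - 2*x*y^2*z^3 + y^3*z^2 + x^3*z + 2*x*y^2*z + x*z^3 - x^2*y - y^3 - 2*y*z^2 - x*z + 3*y
trace(a b^-1 a^2 b a b a b^2 a) = trace(a^2 b a b a b^2 a^2) trace(b) - trace(a^2 b a b a b^2 a^2 b)  (eliminate b^-1) = x^3*y^2*z^3 - x^4*y*z^2 - x^2*y^3*z^2 - x^2*y*z^4 - x^3*y^2*z + x^3*z^3 + x^4*y + x^2*y^3 + 3*x^2*y*z^2 - x^3*z + x*y^2*z - x*z^3 - 3*x^2*y + y*z^2 + x*z - y
use: trace(b a b a b^2 a b a^2) = trace(b) trace(a b a^2 b a b a b) - trace(a b a^2 b a b a)  (reduce the b square) = x*y*z^4 - x^2*z^3 - y^2*z^3 - x*y*z^2 + x^2*z + y^2*z + z
trace(b a b a b^2 a b a) = trace(b) trace(a b a b a b a b) - trace(a b a b a b a)  (reduce the b square) = y*z^4 - x*z^3 - 3*y*z^2 + 2*x*z + y
apply: trace(a^2 b a b a b^2 a b a) = trace(a) trace(b a b a b^2 a b a^2) - trace(b a b a b^2 a b a)  (reduce the a square) = x^2*y*z^4 - x^3*z^3 - x*y^2*z^3 - x^2*y*z^2 - y*z^4 + x^3*z + x*y^2*z + x*z^3 + 3*y*z^2 - x*z - y
use: trace(b a b a b a b a b a) = trace(a b a b a b a b) trace(a b) - trace(b a b a b a)  (split on a) = z^5 - 5*z^3 + 5*z
apply: trace(a b a b a^2 b a b a b) = trace(a) trace(b a b a b a b a b a) - trace(b a b a b a b a b)  (reduce the a square) = x*z^5 - y*z^4 - 4*x*z^3 + 3*y*z^2 + 3*x*z - y
use: trace(a^2) = trace(a) trace(a) - trace(1)  (reduce the a square) = x^2 - 2
trace(a b^2 a) = trace(b) trace(a^2 b) - trace(a^2)  (reduce the b square) = x*y*z - x^2 - y^2 + 2
trace(b a b^2 a b) = trace(b) trace(a b^2 a b) - trace(a b^2 a)  (reduce the b square) = y^2*z^2 - 2*x*y*z + x^2 - 2
use: trace(b a b a^2 b a b) = trace(a) trace(b a b^2 a b a) - trace(b a b^2 a b)  (reduce the a square) = x*y*z^3 - x^2*z^2 - y^2*z^2 + 2
trace(a b a b a^2 b a b a) = trace(a) trace(b a b a^2 b a b a) - trace(b a b a^2 b a b)  (reduce the a square) = x^2*z^4 - 2*x*y*z^3 - 2*x^2*z^2 + y^2*z^2 + 2*x*y*z + x^2 - 2
apply: trace(a^2 b a b a b^2 a b a b) = trace(b) trace(a b a b a^2 b a b a b) - trace(a b a b a^2 b a b a)  (reduce the b square) = x*y*z^5 - x^2*z^4 - y^2*z^4 - 2*x*y*z^3 + 2*x^2*z^2 + 2*y^2*z^2 + x*y*z - x^2 - y^2 + 2
use: trace(a b^-1 a^2 b a b a b^2 a b) = trace(a^2 b a b a b^2 a b a) trace(b) - trace(a^2 b a b a b^2 a b a b)  (eliminate b^-1) = x^2*y^2*z^4 - x^3*y*z^3 - x*y^3*z^3 - x*y*z^5 - x^2*y^2*z^2 + x^2*z^4 + x^3*y*z + x*y^3*z + 3*x*y*z^3 - 2*x^2*z^2 + y^2*z^2 - 2*x*y*z + x^2 - 2
use: trace(a b^-1 a b^-1 a^2 b a b a b^2) = trace(a b^-1 a^2 b a b a b^2 a) trace(b) - trace(a b^-1 a^2 b a b a b^2 a b)  (eliminate b^-1) = x^3*y^3*z^3 - x^4*y^2*z^2 - x^2*y^4*z^2 - 2*x^2*y^2*z^4 - x^3*y^3*z + 2*x^3*y*z^3 + x*y^3*z^3 + x*y*z^5 + x^4*y^2 + x^2*y^4 + 4*x^2*y^2*z^2 - x^2*z^4 - 2*x^3*y*z - 4*x*y*z^3 - 3*x^2*y^2 + 2*x^2*z^2 + 3*x*y*z - x^2 - y^2 + 2

x^3*y^3*z^3 - x^4*y^2*z^2 - x^2*y^4*z^2 - 2*x^2*y^2*z^4 - x^3*y^3*z + 2*x^3*y*z^3 + x*y^3*z^3 + x*y*z^5 + x^4*y^2 + x^2*y^4 + 4*x^2*y^2*z^2 - x^2*z^4 - 2*x^3*y*z - 4*x*y*z^3 - 3*x^2*y^2 + 2*x^2*z^2 + 3*x*y*z - x^2 - y^2 + 2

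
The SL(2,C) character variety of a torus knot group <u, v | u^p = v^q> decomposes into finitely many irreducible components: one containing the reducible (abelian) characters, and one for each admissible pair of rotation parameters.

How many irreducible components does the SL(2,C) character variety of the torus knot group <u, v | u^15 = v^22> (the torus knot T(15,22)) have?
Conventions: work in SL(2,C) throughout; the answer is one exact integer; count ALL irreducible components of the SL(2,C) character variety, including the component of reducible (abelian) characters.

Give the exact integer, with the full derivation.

For T(15,22): irreducibility forces the central element u^15 = v^22 to one of +I, -I.
This locks tr(u) to 2*cos(pi*alpha/15), alpha in 1..14, and tr(v) to 2*cos(pi*beta/22), beta in 1..21, on each component of irreducible characters.
u^15 = (-1)^alpha I and v^22 = (-1)^beta I must agree, so alpha and beta have equal parity.
Counting: 7 odd alphas x 11 odd betas + 7 even alphas x 10 even betas = 77 + 70 = 147.
Total: 147 irreducible-character components + 1 reducible (abelian) component = 148.

148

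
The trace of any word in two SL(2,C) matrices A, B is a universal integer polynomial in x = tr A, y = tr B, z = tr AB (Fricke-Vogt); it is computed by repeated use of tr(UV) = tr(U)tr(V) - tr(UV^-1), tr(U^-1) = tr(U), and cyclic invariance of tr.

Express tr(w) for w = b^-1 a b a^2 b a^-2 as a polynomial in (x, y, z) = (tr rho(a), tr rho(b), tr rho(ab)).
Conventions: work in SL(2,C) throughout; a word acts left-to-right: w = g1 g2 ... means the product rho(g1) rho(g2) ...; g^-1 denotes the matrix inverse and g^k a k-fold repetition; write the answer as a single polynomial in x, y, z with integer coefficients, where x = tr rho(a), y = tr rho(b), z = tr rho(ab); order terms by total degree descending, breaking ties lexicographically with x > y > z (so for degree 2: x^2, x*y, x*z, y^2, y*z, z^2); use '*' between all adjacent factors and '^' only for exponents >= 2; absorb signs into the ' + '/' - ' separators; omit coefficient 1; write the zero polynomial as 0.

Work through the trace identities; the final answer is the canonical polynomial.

trace(a^2 b) = trace(a) * trace(b a) - trace(b)  (reduce the a square) = x*z - y
so trace(a^2) = trace(a) * trace(a) - trace(1)  (reduce the a square) = x^2 - 2
trace(b a^2 b) = trace(b) * trace(a^2 b) - trace(a^2)  (reduce the b square) = x*y*z - x^2 - y^2 + 2
trace(b a b a) = trace(a b) * trace(a b) - trace(1)  (split on a) = z^2 - 2
so trace(b a b) = trace(b) * trace(a b) - trace(a)  (reduce the b square) = y*z - x
reduce: trace(a b a^2 b) = trace(a) * trace(b a b a) - trace(b a b)  (reduce the a square) = x*z^2 - y*z - x
reduce: trace(a b a^2) = trace(a) * trace(b a^2) - trace(b a)  (reduce the a square) = x^2*z - x*y - z
so trace(b a b a^2 b) = trace(b) * trace(a b a^2 b) - trace(a b a^2)  (reduce the b square) = x*y*z^2 - x^2*z - y^2*z + z
trace(b a b a b a) = trace(a b a b) * trace(a b) - trace(b a)  (split on a) = z^3 - 3*z
trace(b a b a b) = trace(b) * trace(a b a b) - trace(a b a)  (reduce the b square) = y*z^2 - x*z - y
so trace(b a b a^2 b a) = trace(a) * trace(b a b a b a) - trace(b a b a b)  (reduce the a square) = x*z^3 - y*z^2 - 2*x*z + y
so trace(a b a^2 b a^-1 b) = trace(b a b a^2 b) * trace(a) - trace(b a b a^2 b a)  (eliminate a^-1) = x^2*y*z^2 - x^3*z - x*y^2*z - x*z^3 + y*z^2 + 3*x*z - y
reduce: trace(a^-1 b^-1 a b a^2 b) = trace(a b a^2 b a^-1) * trace(b) - trace(a b a^2 b a^-1 b)  (eliminate b^-1) = -x^2*y*z^2 + x^3*z + 2*x*y^2*z + x*z^3 - x^2*y - y^3 - y*z^2 - 3*x*z + 3*y
so trace(b^-1 a b a^2 b a^-2) = trace(a^-1 b^-1 a b a^2 b) * trace(a) - trace(a^-1 b^-1 a b a^2 b a)  (eliminate a^-1) = -x^3*y*z^2 + x^4*z + 2*x^2*y^2*z + x^2*z^3 - x^3*y - x*y^3 - x*y*z^2 - 4*x^2*z + 4*x*y + z

-x^3*y*z^2 + x^4*z + 2*x^2*y^2*z + x^2*z^3 - x^3*y - x*y^3 - x*y*z^2 - 4*x^2*z + 4*x*y + z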